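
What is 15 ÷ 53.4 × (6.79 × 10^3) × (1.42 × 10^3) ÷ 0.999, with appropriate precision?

15 ÷ 53.4 × (6.79 × 10^3) × (1.42 × 10^3) ÷ 0.999 = 2711081.86839…
Multiplication/division keeps the fewest significant figures: 15 → 2 s.f., 53.4 → 3 s.f., 6.79 × 10^3 → 3 s.f., 1.42 × 10^3 → 3 s.f., 0.999 → 3 s.f.; limit is 2.
Rounded to 2 significant figures: 2.7 × 10^6.

2.7 × 10^6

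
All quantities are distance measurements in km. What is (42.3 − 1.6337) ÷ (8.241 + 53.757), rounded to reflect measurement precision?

42.3 − 1.6337 = 40.6663, limited to 1 d.p. → 3 s.f.; 8.241 + 53.757 = 61.998, limited to 3 d.p. → 5 s.f.
Carrying full precision, 40.6663 ÷ 61.998 = 0.655929223523…; keep min(3, 5) = 3 s.f.
Rounded to 3 significant figures: 0.656.

0.656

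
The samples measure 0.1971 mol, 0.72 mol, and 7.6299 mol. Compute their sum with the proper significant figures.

8.55 mol

0.1971 mol + 0.72 mol + 7.6299 mol = 8.5470 mol.
Addition/subtraction keeps the fewest decimal places: 0.1971 → 4 decimal places, 0.72 → 2 decimal places, 7.6299 → 4 decimal places; limit is 2.
Rounded to 2 decimal places: 8.55 mol.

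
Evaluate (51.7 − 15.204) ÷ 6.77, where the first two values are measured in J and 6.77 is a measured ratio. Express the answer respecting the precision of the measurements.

51.7 J − 15.204 J = 36.496 J; the difference is limited to 1 decimal place (3 s.f.).
Carrying full precision, 36.496 ÷ 6.77 = 5.39084194978… J; 6.77 has 3 s.f., so the result keeps min(3, 3) = 3 s.f.
Rounded to 3 significant figures: 5.39 J.

5.39 J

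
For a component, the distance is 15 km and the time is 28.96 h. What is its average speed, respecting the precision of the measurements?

0.52 km/h

average speed = 15 km ÷ 28.96 h = 0.517955801105… km/h.
15 has 2 significant figures; 28.96 has 4.
Division/multiplication keeps the fewest: 2 significant figures.
Rounded: 0.52 km/h.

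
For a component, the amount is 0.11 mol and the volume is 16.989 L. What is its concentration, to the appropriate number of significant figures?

6.5 × 10⁻³ mol/L

concentration = 0.11 mol ÷ 16.989 L = 0.0064747777974… mol/L.
0.11 has 2 significant figures; 16.989 has 5.
Division/multiplication keeps the fewest: 2 significant figures.
Rounded: 6.5 × 10⁻³ mol/L.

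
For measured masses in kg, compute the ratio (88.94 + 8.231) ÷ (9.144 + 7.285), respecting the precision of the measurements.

5.915

88.94 + 8.231 = 97.171, limited to 2 d.p. → 4 s.f.; 9.144 + 7.285 = 16.429, limited to 3 d.p. → 5 s.f.
Carrying full precision, 97.171 ÷ 16.429 = 5.91460222777…; keep min(4, 5) = 4 s.f.
Rounded to 4 significant figures: 5.915.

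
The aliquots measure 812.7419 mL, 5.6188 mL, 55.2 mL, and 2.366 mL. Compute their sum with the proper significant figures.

875.9 mL

812.7419 mL + 5.6188 mL + 55.2 mL + 2.366 mL = 875.9267 mL.
Addition/subtraction keeps the fewest decimal places: 812.7419 → 4 decimal places, 5.6188 → 4 decimal places, 55.2 → 1 decimal place, 2.366 → 3 decimal places; limit is 1.
Rounded to 1 decimal place: 875.9 mL.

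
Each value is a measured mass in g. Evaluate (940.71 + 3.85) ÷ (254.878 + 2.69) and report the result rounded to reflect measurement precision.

940.71 + 3.85 = 944.56, limited to 2 d.p. → 5 s.f.; 254.878 + 2.69 = 257.568, limited to 2 d.p. → 5 s.f.
Carrying full precision, 944.56 ÷ 257.568 = 3.66722574233…; keep min(5, 5) = 5 s.f.
Rounded to 5 significant figures: 3.6672.

3.6672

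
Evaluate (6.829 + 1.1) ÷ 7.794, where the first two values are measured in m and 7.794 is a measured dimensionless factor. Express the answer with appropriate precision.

6.829 m + 1.1 m = 7.929 m; the sum is limited to 1 decimal place (2 s.f.).
Carrying full precision, 7.929 ÷ 7.794 = 1.01732101617… m; 7.794 has 4 s.f., so the result keeps min(2, 4) = 2 s.f.
Rounded to 2 significant figures: 1.0 m.

1.0 m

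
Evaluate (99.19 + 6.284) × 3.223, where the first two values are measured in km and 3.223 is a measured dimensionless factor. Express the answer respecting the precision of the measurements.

99.19 km + 6.284 km = 105.474 km; the sum is limited to 2 decimal places (5 s.f.).
Carrying full precision, 105.474 × 3.223 = 339.942702 km; 3.223 has 4 s.f., so the result keeps min(5, 4) = 4 s.f.
Rounded to 4 significant figures: 339.9 km.

339.9 km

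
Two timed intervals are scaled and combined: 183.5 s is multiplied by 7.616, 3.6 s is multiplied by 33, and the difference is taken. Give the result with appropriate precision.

1.28 × 10^3 s

183.5 × 7.616 = 1397.536 → 1398 s (4 s.f., last digit at the 10^0 place).
3.6 × 33 = 118.8 → 1.2 × 10^2 s (2 s.f., last digit at the 10^1 place).
Difference: 1278.736 s; keep the coarser place, 10^1.
Result: 1.28 × 10^3 s.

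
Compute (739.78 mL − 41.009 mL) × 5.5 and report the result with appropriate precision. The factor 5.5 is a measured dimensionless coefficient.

3.8 × 10³ mL

739.78 mL − 41.009 mL = 698.771 mL; the difference is limited to 2 decimal places (5 s.f.).
Carrying full precision, 698.771 × 5.5 = 3843.2405 mL; 5.5 has 2 s.f., so the result keeps min(5, 2) = 2 s.f.
Rounded to 2 significant figures: 3.8 × 10³ mL.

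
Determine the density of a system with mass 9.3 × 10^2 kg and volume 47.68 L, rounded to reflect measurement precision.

density = 9.3 × 10^2 kg ÷ 47.68 L = 19.505033557… kg/L.
9.3 × 10^2 has 2 significant figures; 47.68 has 4.
Division/multiplication keeps the fewest: 2 significant figures.
Rounded: 2.0 × 10^1 kg/L.

2.0 × 10^1 kg/L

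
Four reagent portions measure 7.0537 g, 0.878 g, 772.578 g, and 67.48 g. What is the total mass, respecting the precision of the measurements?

7.0537 g + 0.878 g + 772.578 g + 67.48 g = 847.9897 g.
Addition/subtraction keeps the fewest decimal places: 7.0537 → 4 decimal places, 0.878 → 3 decimal places, 772.578 → 3 decimal places, 67.48 → 2 decimal places; limit is 2.
Rounded to 2 decimal places: 847.99 g.

847.99 g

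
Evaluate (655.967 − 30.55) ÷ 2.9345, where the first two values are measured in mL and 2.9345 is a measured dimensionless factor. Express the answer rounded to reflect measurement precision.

213.13 mL

655.967 mL − 30.55 mL = 625.417 mL; the difference is limited to 2 decimal places (5 s.f.).
Carrying full precision, 625.417 ÷ 2.9345 = 213.125575055… mL; 2.9345 has 5 s.f., so the result keeps min(5, 5) = 5 s.f.
Rounded to 5 significant figures: 213.13 mL.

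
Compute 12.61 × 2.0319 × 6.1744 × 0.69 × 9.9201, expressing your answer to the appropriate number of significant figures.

1.1 × 10^3

12.61 × 2.0319 × 6.1744 × 0.69 × 9.9201 = 1082.87248554…
Multiplication/division keeps the fewest significant figures: 12.61 → 4 s.f., 2.0319 → 5 s.f., 6.1744 → 5 s.f., 0.69 → 2 s.f., 9.9201 → 5 s.f.; limit is 2.
Rounded to 2 significant figures: 1.1 × 10^3.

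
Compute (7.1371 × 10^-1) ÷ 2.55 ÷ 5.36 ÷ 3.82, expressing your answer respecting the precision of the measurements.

0.0137

(7.1371 × 10^-1) ÷ 2.55 ÷ 5.36 ÷ 3.82 = 0.0136695257927…
Multiplication/division keeps the fewest significant figures: 7.1371 × 10^-1 → 5 s.f., 2.55 → 3 s.f., 5.36 → 3 s.f., 3.82 → 3 s.f.; limit is 3.
Rounded to 3 significant figures: 0.0137.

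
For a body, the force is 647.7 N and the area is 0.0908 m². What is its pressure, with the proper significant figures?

pressure = 647.7 N ÷ 0.0908 m² = 7133.25991189… Pa.
647.7 has 4 significant figures; 0.0908 has 3.
Division/multiplication keeps the fewest: 3 significant figures.
Rounded: 7.13 × 10^3 Pa.

7.13 × 10^3 Pa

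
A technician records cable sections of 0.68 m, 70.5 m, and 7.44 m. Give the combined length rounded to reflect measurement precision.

0.68 m + 70.5 m + 7.44 m = 78.62 m.
Addition/subtraction keeps the fewest decimal places: 0.68 → 2 decimal places, 70.5 → 1 decimal place, 7.44 → 2 decimal places; limit is 1.
Rounded to 1 decimal place: 78.6 m.

78.6 m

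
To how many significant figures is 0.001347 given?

4

0.001347: leading zeros are not significant.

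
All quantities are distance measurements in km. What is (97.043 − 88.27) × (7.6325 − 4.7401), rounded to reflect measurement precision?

25.4 km²

97.043 − 88.27 = 8.773, limited to 2 d.p. → 3 s.f.; 7.6325 − 4.7401 = 2.8924, limited to 4 d.p. → 5 s.f.
Carrying full precision, 8.773 × 2.8924 = 25.3750252; keep min(3, 5) = 3 s.f.
Rounded to 3 significant figures: 25.4 km².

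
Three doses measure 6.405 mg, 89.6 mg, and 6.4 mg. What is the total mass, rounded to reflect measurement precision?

102.4 mg

6.405 mg + 89.6 mg + 6.4 mg = 102.405 mg.
Addition/subtraction keeps the fewest decimal places: 6.405 → 3 decimal places, 89.6 → 1 decimal place, 6.4 → 1 decimal place; limit is 1.
Rounded to 1 decimal place: 102.4 mg.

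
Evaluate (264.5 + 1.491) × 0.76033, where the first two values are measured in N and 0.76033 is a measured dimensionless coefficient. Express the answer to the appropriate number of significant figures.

202.2 N

264.5 N + 1.491 N = 265.991 N; the sum is limited to 1 decimal place (4 s.f.).
Carrying full precision, 265.991 × 0.76033 = 202.24093703 N; 0.76033 has 5 s.f., so the result keeps min(4, 5) = 4 s.f.
Rounded to 4 significant figures: 202.2 N.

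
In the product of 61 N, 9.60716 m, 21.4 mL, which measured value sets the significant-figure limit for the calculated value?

61 N → 2 s.f.; 9.60716 m → 6 s.f.; 21.4 mL → 3 s.f.
The fewest is 2 significant figures, from 61 N.

61 N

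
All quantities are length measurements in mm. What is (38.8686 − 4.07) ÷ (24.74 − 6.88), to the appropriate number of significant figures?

38.8686 − 4.07 = 34.7986, limited to 2 d.p. → 4 s.f.; 24.74 − 6.88 = 17.86, limited to 2 d.p. → 4 s.f.
Carrying full precision, 34.7986 ÷ 17.86 = 1.94840985442…; keep min(4, 4) = 4 s.f.
Rounded to 4 significant figures: 1.948.

1.948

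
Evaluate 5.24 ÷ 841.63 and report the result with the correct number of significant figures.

5.24 ÷ 841.63 = 0.00622601380654…
Multiplication/division keeps the fewest significant figures: 5.24 → 3 s.f., 841.63 → 5 s.f.; limit is 3.
Rounded to 3 significant figures: 6.23 × 10^-3.

6.23 × 10^-3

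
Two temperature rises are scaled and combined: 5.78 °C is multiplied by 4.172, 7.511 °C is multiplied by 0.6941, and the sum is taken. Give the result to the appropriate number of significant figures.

5.78 × 4.172 = 24.11416 → 24.1 °C (3 s.f., last digit at the 10^-1 place).
7.511 × 0.6941 = 5.2133851 → 5.213 °C (4 s.f., last digit at the 10^-3 place).
Sum: 29.3275451 °C; keep the coarser place, 10^-1.
Result: 29.3 °C.

29.3 °C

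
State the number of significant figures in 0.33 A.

0.33: leading zeros are not significant.

2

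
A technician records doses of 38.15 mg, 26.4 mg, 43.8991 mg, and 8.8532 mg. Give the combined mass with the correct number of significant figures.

38.15 mg + 26.4 mg + 43.8991 mg + 8.8532 mg = 117.3023 mg.
Addition/subtraction keeps the fewest decimal places: 38.15 → 2 decimal places, 26.4 → 1 decimal place, 43.8991 → 4 decimal places, 8.8532 → 4 decimal places; limit is 1.
Rounded to 1 decimal place: 117.3 mg.

117.3 mg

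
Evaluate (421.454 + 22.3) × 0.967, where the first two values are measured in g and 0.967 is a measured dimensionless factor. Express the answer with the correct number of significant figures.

421.454 g + 22.3 g = 443.754 g; the sum is limited to 1 decimal place (4 s.f.).
Carrying full precision, 443.754 × 0.967 = 429.110118 g; 0.967 has 3 s.f., so the result keeps min(4, 3) = 3 s.f.
Rounded to 3 significant figures: 429 g.

429 g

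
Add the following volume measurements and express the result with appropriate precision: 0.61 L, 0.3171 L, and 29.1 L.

0.61 L + 0.3171 L + 29.1 L = 30.0271 L.
Addition/subtraction keeps the fewest decimal places: 0.61 → 2 decimal places, 0.3171 → 4 decimal places, 29.1 → 1 decimal place; limit is 1.
Rounded to 1 decimal place: 30.0 L.

30.0 L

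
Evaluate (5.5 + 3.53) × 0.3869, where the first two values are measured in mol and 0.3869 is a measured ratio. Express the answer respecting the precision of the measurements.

3.5 mol

5.5 mol + 3.53 mol = 9.03 mol; the sum is limited to 1 decimal place (2 s.f.).
Carrying full precision, 9.03 × 0.3869 = 3.493707 mol; 0.3869 has 4 s.f., so the result keeps min(2, 4) = 2 s.f.
Rounded to 2 significant figures: 3.5 mol.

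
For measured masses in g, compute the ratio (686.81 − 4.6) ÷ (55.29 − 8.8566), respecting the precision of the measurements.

14.69

686.81 − 4.6 = 682.21, limited to 1 d.p. → 4 s.f.; 55.29 − 8.8566 = 46.4334, limited to 2 d.p. → 4 s.f.
Carrying full precision, 682.21 ÷ 46.4334 = 14.6922258547…; keep min(4, 4) = 4 s.f.
Rounded to 4 significant figures: 14.69.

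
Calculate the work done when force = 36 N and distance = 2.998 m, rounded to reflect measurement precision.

work done = 36 N × 2.998 m = 107.928 J.
36 has 2 significant figures; 2.998 has 4.
Division/multiplication keeps the fewest: 2 significant figures.
Rounded: 1.1 × 10^2 J.

1.1 × 10^2 J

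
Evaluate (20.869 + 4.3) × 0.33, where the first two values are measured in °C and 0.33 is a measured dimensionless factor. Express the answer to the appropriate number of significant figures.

8.3 °C

20.869 °C + 4.3 °C = 25.169 °C; the sum is limited to 1 decimal place (3 s.f.).
Carrying full precision, 25.169 × 0.33 = 8.30577 °C; 0.33 has 2 s.f., so the result keeps min(3, 2) = 2 s.f.
Rounded to 2 significant figures: 8.3 °C.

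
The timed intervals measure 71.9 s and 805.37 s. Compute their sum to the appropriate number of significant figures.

71.9 s + 805.37 s = 877.27 s.
Addition/subtraction keeps the fewest decimal places: 71.9 → 1 decimal place, 805.37 → 2 decimal places; limit is 1.
Rounded to 1 decimal place: 8.773 × 10² s.

8.773 × 10² s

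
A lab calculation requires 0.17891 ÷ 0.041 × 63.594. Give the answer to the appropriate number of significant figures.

0.17891 ÷ 0.041 × 63.594 = 277.502500976…
Multiplication/division keeps the fewest significant figures: 0.17891 → 5 s.f., 0.041 → 2 s.f., 63.594 → 5 s.f.; limit is 2.
Rounded to 2 significant figures: 2.8 × 10^2.

2.8 × 10^2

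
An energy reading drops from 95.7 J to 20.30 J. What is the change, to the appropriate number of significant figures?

95.7 J − 20.30 J = 75.40 J.
Addition/subtraction keeps the fewest decimal places: 95.7 → 1 decimal place, 20.30 → 2 decimal places; limit is 1.
Rounded to 1 decimal place: 75.4 J.

75.4 J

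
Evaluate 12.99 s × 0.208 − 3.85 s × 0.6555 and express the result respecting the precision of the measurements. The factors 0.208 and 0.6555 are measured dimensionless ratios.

0.18 s

12.99 × 0.208 = 2.70192 → 2.70 s (3 s.f., last digit at the 10^-2 place).
3.85 × 0.6555 = 2.523675 → 2.52 s (3 s.f., last digit at the 10^-2 place).
Difference: 0.178245 s; keep the coarser place, 10^-2.
Result: 0.18 s.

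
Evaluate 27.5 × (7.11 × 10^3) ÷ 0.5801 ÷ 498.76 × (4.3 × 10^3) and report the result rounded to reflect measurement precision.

27.5 × (7.11 × 10^3) ÷ 0.5801 ÷ 498.76 × (4.3 × 10^3) = 2905870.58249…
Multiplication/division keeps the fewest significant figures: 27.5 → 3 s.f., 7.11 × 10^3 → 3 s.f., 0.5801 → 4 s.f., 498.76 → 5 s.f., 4.3 × 10^3 → 2 s.f.; limit is 2.
Rounded to 2 significant figures: 2.9 × 10^6.

2.9 × 10^6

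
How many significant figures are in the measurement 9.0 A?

2

9.0: trailing zeros after a decimal point are significant.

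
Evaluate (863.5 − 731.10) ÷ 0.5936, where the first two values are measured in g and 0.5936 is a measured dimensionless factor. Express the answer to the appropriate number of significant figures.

863.5 g − 731.10 g = 132.40 g; the difference is limited to 1 decimal place (4 s.f.).
Carrying full precision, 132.40 ÷ 0.5936 = 223.045822102… g; 0.5936 has 4 s.f., so the result keeps min(4, 4) = 4 s.f.
Rounded to 4 significant figures: 223.0 g.

223.0 g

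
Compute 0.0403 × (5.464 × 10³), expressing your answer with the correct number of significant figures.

0.0403 × (5.464 × 10³) = 220.1992
Multiplication/division keeps the fewest significant figures: 0.0403 → 3 s.f., 5.464 × 10³ → 4 s.f.; limit is 3.
Rounded to 3 significant figures: 220.

220.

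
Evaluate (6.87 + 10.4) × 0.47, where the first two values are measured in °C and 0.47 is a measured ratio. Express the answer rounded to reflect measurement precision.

6.87 °C + 10.4 °C = 17.27 °C; the sum is limited to 1 decimal place (3 s.f.).
Carrying full precision, 17.27 × 0.47 = 8.1169 °C; 0.47 has 2 s.f., so the result keeps min(3, 2) = 2 s.f.
Rounded to 2 significant figures: 8.1 °C.

8.1 °C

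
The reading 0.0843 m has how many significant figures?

3

0.0843: leading zeros are not significant.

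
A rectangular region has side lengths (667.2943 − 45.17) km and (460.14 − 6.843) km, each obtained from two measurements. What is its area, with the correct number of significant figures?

667.2943 − 45.17 = 622.1243, limited to 2 d.p. → 5 s.f.; 460.14 − 6.843 = 453.297, limited to 2 d.p. → 5 s.f.
Carrying full precision, 622.1243 × 453.297 = 282007.078817…; keep min(5, 5) = 5 s.f.
Rounded to 5 significant figures: 2.8201 × 10^5 km².

2.8201 × 10^5 km²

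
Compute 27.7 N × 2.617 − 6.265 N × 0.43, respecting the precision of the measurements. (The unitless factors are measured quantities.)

27.7 × 2.617 = 72.4909 → 72.5 N (3 s.f., last digit at the 10^-1 place).
6.265 × 0.43 = 2.69395 → 2.7 N (2 s.f., last digit at the 10^-1 place).
Difference: 69.79695 N; keep the coarser place, 10^-1.
Result: 69.8 N.

69.8 N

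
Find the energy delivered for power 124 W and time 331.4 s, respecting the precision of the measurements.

4.11 × 10⁴ J

energy delivered = 124 W × 331.4 s = 41093.6 J.
124 has 3 significant figures; 331.4 has 4.
Division/multiplication keeps the fewest: 3 significant figures.
Rounded: 4.11 × 10⁴ J.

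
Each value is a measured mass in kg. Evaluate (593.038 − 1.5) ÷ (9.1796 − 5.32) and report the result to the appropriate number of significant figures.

593.038 − 1.5 = 591.538, limited to 1 d.p. → 4 s.f.; 9.1796 − 5.32 = 3.8596, limited to 2 d.p. → 3 s.f.
Carrying full precision, 591.538 ÷ 3.8596 = 153.264068815…; keep min(4, 3) = 3 s.f.
Rounded to 3 significant figures: 153.

153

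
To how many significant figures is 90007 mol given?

90007: zeros between nonzero digits are significant.

5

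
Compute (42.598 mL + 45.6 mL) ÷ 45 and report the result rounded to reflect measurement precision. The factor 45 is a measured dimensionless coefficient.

2.0 mL

42.598 mL + 45.6 mL = 88.198 mL; the sum is limited to 1 decimal place (3 s.f.).
Carrying full precision, 88.198 ÷ 45 = 1.95995555556… mL; 45 has 2 s.f., so the result keeps min(3, 2) = 2 s.f.
Rounded to 2 significant figures: 2.0 mL.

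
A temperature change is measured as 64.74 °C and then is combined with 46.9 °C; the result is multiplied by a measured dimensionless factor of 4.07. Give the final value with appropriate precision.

454 °C

64.74 °C + 46.9 °C = 111.64 °C; the sum is limited to 1 decimal place (4 s.f.).
Carrying full precision, 111.64 × 4.07 = 454.3748 °C; 4.07 has 3 s.f., so the result keeps min(4, 3) = 3 s.f.
Rounded to 3 significant figures: 454 °C.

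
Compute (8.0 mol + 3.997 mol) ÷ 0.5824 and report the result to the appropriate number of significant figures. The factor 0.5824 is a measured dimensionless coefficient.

8.0 mol + 3.997 mol = 11.997 mol; the sum is limited to 1 decimal place (3 s.f.).
Carrying full precision, 11.997 ÷ 0.5824 = 20.5992445055… mol; 0.5824 has 4 s.f., so the result keeps min(3, 4) = 3 s.f.
Rounded to 3 significant figures: 20.6 mol.

20.6 mol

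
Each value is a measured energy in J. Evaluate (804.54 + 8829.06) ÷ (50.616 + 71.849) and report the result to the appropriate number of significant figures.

804.54 + 8829.06 = 9633.60, limited to 2 d.p. → 6 s.f.; 50.616 + 71.849 = 122.465, limited to 3 d.p. → 6 s.f.
Carrying full precision, 9633.60 ÷ 122.465 = 78.6641081125…; keep min(6, 6) = 6 s.f.
Rounded to 6 significant figures: 78.6641.

78.6641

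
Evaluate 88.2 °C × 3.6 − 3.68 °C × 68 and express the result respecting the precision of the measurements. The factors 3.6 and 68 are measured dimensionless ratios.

88.2 × 3.6 = 317.52 → 3.2 × 10^2 °C (2 s.f., last digit at the 10^1 place).
3.68 × 68 = 250.24 → 2.5 × 10^2 °C (2 s.f., last digit at the 10^1 place).
Difference: 67.28 °C; keep the coarser place, 10^1.
Result: 7 × 10^1 °C.

7 × 10^1 °C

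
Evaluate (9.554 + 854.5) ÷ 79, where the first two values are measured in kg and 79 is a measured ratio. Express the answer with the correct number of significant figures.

9.554 kg + 854.5 kg = 864.054 kg; the sum is limited to 1 decimal place (4 s.f.).
Carrying full precision, 864.054 ÷ 79 = 10.9373924051… kg; 79 has 2 s.f., so the result keeps min(4, 2) = 2 s.f.
Rounded to 2 significant figures: 11 kg.

11 kg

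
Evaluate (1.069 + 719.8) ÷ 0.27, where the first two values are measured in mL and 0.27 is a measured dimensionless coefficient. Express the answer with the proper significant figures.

1.069 mL + 719.8 mL = 720.869 mL; the sum is limited to 1 decimal place (4 s.f.).
Carrying full precision, 720.869 ÷ 0.27 = 2669.88518519… mL; 0.27 has 2 s.f., so the result keeps min(4, 2) = 2 s.f.
Rounded to 2 significant figures: 2.7 × 10^3 mL.

2.7 × 10^3 mL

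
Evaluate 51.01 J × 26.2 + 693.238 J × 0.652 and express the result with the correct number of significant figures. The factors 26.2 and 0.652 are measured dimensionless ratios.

51.01 × 26.2 = 1336.462 → 1.34 × 10³ J (3 s.f., last digit at the 10^1 place).
693.238 × 0.652 = 451.991176 → 452 J (3 s.f., last digit at the 10^0 place).
Sum: 1788.453176 J; keep the coarser place, 10^1.
Result: 1.79 × 10³ J.

1.79 × 10³ J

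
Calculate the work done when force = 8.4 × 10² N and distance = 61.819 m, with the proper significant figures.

5.2 × 10⁴ J

work done = 8.4 × 10² N × 61.819 m = 51927.96 J.
8.4 × 10² has 2 significant figures; 61.819 has 5.
Division/multiplication keeps the fewest: 2 significant figures.
Rounded: 5.2 × 10⁴ J.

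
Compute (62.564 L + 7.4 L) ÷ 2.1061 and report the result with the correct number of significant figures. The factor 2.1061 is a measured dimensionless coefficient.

33.2 L

62.564 L + 7.4 L = 69.964 L; the sum is limited to 1 decimal place (3 s.f.).
Carrying full precision, 69.964 ÷ 2.1061 = 33.2196951712… L; 2.1061 has 5 s.f., so the result keeps min(3, 5) = 3 s.f.
Rounded to 3 significant figures: 33.2 L.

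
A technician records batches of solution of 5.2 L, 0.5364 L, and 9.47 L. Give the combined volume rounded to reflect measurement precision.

5.2 L + 0.5364 L + 9.47 L = 15.2064 L.
Addition/subtraction keeps the fewest decimal places: 5.2 → 1 decimal place, 0.5364 → 4 decimal places, 9.47 → 2 decimal places; limit is 1.
Rounded to 1 decimal place: 15.2 L.

15.2 L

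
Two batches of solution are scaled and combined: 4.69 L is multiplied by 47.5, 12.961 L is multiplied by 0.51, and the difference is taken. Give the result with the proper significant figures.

4.69 × 47.5 = 222.775 → 223 L (3 s.f., last digit at the 10^0 place).
12.961 × 0.51 = 6.61011 → 6.6 L (2 s.f., last digit at the 10^-1 place).
Difference: 216.16489 L; keep the coarser place, 10^0.
Result: 216 L.

216 L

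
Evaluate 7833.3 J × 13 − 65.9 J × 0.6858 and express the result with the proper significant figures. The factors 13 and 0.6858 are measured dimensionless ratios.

7833.3 × 13 = 101832.9 → 1.0 × 10⁵ J (2 s.f., last digit at the 10^4 place).
65.9 × 0.6858 = 45.19422 → 45.2 J (3 s.f., last digit at the 10^-1 place).
Difference: 101787.70578 J; keep the coarser place, 10^4.
Result: 1.0 × 10⁵ J.

1.0 × 10⁵ J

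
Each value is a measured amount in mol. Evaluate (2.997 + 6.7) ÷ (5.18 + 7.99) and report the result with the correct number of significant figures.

0.74

2.997 + 6.7 = 9.697, limited to 1 d.p. → 2 s.f.; 5.18 + 7.99 = 13.17, limited to 2 d.p. → 4 s.f.
Carrying full precision, 9.697 ÷ 13.17 = 0.73629460896…; keep min(2, 4) = 2 s.f.
Rounded to 2 significant figures: 0.74.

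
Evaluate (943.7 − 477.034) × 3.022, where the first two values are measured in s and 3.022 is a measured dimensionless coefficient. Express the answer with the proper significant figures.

943.7 s − 477.034 s = 466.666 s; the difference is limited to 1 decimal place (4 s.f.).
Carrying full precision, 466.666 × 3.022 = 1410.264652 s; 3.022 has 4 s.f., so the result keeps min(4, 4) = 4 s.f.
Rounded to 4 significant figures: 1.410 × 10^3 s.

1.410 × 10^3 s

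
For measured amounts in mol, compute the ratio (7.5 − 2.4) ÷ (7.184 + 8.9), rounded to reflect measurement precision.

0.32

7.5 − 2.4 = 5.1, limited to 1 d.p. → 2 s.f.; 7.184 + 8.9 = 16.084, limited to 1 d.p. → 3 s.f.
Carrying full precision, 5.1 ÷ 16.084 = 0.317085302164…; keep min(2, 3) = 2 s.f.
Rounded to 2 significant figures: 0.32.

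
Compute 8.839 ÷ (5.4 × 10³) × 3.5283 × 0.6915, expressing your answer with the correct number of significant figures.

8.839 ÷ (5.4 × 10³) × 3.5283 × 0.6915 = 0.00399362298492…
Multiplication/division keeps the fewest significant figures: 8.839 → 4 s.f., 5.4 × 10³ → 2 s.f., 3.5283 → 5 s.f., 0.6915 → 4 s.f.; limit is 2.
Rounded to 2 significant figures: 0.0040.

0.0040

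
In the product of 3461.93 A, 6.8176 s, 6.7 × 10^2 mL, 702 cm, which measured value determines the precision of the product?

3461.93 A → 6 s.f.; 6.8176 s → 5 s.f.; 6.7 × 10^2 mL → 2 s.f.; 702 cm → 3 s.f.
The fewest is 2 significant figures, from 6.7 × 10^2 mL.

6.7 × 10^2 mL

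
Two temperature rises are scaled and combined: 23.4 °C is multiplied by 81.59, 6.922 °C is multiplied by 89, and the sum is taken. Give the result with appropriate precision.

23.4 × 81.59 = 1909.206 → 1.91 × 10³ °C (3 s.f., last digit at the 10^1 place).
6.922 × 89 = 616.058 → 6.2 × 10² °C (2 s.f., last digit at the 10^1 place).
Sum: 2525.264 °C; keep the coarser place, 10^1.
Result: 2.53 × 10³ °C.

2.53 × 10³ °C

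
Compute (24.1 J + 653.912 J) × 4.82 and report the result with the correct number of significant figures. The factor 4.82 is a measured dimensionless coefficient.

3.27 × 10^3 J

24.1 J + 653.912 J = 678.012 J; the sum is limited to 1 decimal place (4 s.f.).
Carrying full precision, 678.012 × 4.82 = 3268.01784 J; 4.82 has 3 s.f., so the result keeps min(4, 3) = 3 s.f.
Rounded to 3 significant figures: 3.27 × 10^3 J.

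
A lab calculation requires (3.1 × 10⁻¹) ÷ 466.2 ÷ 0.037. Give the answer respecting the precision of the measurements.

(3.1 × 10⁻¹) ÷ 466.2 ÷ 0.037 = 0.0179716395933…
Multiplication/division keeps the fewest significant figures: 3.1 × 10⁻¹ → 2 s.f., 466.2 → 4 s.f., 0.037 → 2 s.f.; limit is 2.
Rounded to 2 significant figures: 0.018.

0.018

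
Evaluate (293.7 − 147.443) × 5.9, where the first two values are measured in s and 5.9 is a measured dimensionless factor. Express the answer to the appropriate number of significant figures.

293.7 s − 147.443 s = 146.257 s; the difference is limited to 1 decimal place (4 s.f.).
Carrying full precision, 146.257 × 5.9 = 862.9163 s; 5.9 has 2 s.f., so the result keeps min(4, 2) = 2 s.f.
Rounded to 2 significant figures: 8.6 × 10^2 s.

8.6 × 10^2 s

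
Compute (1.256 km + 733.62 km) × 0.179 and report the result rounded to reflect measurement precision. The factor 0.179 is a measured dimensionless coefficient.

1.256 km + 733.62 km = 734.876 km; the sum is limited to 2 decimal places (5 s.f.).
Carrying full precision, 734.876 × 0.179 = 131.542804 km; 0.179 has 3 s.f., so the result keeps min(5, 3) = 3 s.f.
Rounded to 3 significant figures: 132 km.

132 km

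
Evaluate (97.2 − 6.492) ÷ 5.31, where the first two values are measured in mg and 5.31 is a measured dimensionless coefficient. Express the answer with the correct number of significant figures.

97.2 mg − 6.492 mg = 90.708 mg; the difference is limited to 1 decimal place (3 s.f.).
Carrying full precision, 90.708 ÷ 5.31 = 17.0824858757… mg; 5.31 has 3 s.f., so the result keeps min(3, 3) = 3 s.f.
Rounded to 3 significant figures: 17.1 mg.

17.1 mg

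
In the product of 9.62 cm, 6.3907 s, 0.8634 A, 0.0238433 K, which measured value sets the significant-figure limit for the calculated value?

9.62 cm → 3 s.f.; 6.3907 s → 5 s.f.; 0.8634 A → 4 s.f.; 0.0238433 K → 6 s.f.
The fewest is 3 significant figures, from 9.62 cm.

9.62 cm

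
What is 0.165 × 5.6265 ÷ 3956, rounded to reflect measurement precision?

2.35 × 10⁻⁴

0.165 × 5.6265 ÷ 3956 = 0.000234674544995…
Multiplication/division keeps the fewest significant figures: 0.165 → 3 s.f., 5.6265 → 5 s.f., 3956 → 4 s.f.; limit is 3.
Rounded to 3 significant figures: 2.35 × 10⁻⁴.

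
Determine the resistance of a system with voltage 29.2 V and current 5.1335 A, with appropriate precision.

5.69 Ω

resistance = 29.2 V ÷ 5.1335 A = 5.68812700886… Ω.
29.2 has 3 significant figures; 5.1335 has 5.
Division/multiplication keeps the fewest: 3 significant figures.
Rounded: 5.69 Ω.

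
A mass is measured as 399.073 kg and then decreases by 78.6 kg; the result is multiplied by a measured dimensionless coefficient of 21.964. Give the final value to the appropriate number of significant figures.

7039 kg

399.073 kg − 78.6 kg = 320.473 kg; the difference is limited to 1 decimal place (4 s.f.).
Carrying full precision, 320.473 × 21.964 = 7038.868972 kg; 21.964 has 5 s.f., so the result keeps min(4, 5) = 4 s.f.
Rounded to 4 significant figures: 7039 kg.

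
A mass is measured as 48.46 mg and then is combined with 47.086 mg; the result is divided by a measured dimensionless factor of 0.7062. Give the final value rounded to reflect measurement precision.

135.3 mg

48.46 mg + 47.086 mg = 95.546 mg; the sum is limited to 2 decimal places (4 s.f.).
Carrying full precision, 95.546 ÷ 0.7062 = 135.295950156… mg; 0.7062 has 4 s.f., so the result keeps min(4, 4) = 4 s.f.
Rounded to 4 significant figures: 135.3 mg.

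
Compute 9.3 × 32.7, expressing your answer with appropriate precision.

9.3 × 32.7 = 304.11
Multiplication/division keeps the fewest significant figures: 9.3 → 2 s.f., 32.7 → 3 s.f.; limit is 2.
Rounded to 2 significant figures: 3.0 × 10².

3.0 × 10²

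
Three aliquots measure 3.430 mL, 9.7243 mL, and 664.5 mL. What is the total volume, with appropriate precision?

677.7 mL

3.430 mL + 9.7243 mL + 664.5 mL = 677.6543 mL.
Addition/subtraction keeps the fewest decimal places: 3.430 → 3 decimal places, 9.7243 → 4 decimal places, 664.5 → 1 decimal place; limit is 1.
Rounded to 1 decimal place: 677.7 mL.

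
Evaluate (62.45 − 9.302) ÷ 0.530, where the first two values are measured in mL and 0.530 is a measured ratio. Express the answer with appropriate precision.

62.45 mL − 9.302 mL = 53.148 mL; the difference is limited to 2 decimal places (4 s.f.).
Carrying full precision, 53.148 ÷ 0.530 = 100.279245283… mL; 0.530 has 3 s.f., so the result keeps min(4, 3) = 3 s.f.
Rounded to 3 significant figures: 100. mL.

100. mL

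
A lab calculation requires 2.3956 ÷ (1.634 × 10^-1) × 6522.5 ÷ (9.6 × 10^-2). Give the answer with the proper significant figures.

1.0 × 10^6

2.3956 ÷ (1.634 × 10^-1) × 6522.5 ÷ (9.6 × 10^-2) = 996104.96991…
Multiplication/division keeps the fewest significant figures: 2.3956 → 5 s.f., 1.634 × 10^-1 → 4 s.f., 6522.5 → 5 s.f., 9.6 × 10^-2 → 2 s.f.; limit is 2.
Rounded to 2 significant figures: 1.0 × 10^6.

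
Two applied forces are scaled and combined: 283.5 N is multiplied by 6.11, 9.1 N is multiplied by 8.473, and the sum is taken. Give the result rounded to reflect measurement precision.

283.5 × 6.11 = 1732.185 → 1.73 × 10^3 N (3 s.f., last digit at the 10^1 place).
9.1 × 8.473 = 77.1043 → 77 N (2 s.f., last digit at the 10^0 place).
Sum: 1809.2893 N; keep the coarser place, 10^1.
Result: 1.81 × 10^3 N.

1.81 × 10^3 N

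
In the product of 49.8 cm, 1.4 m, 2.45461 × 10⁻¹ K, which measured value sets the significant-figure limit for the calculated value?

49.8 cm → 3 s.f.; 1.4 m → 2 s.f.; 2.45461 × 10⁻¹ K → 6 s.f.
The fewest is 2 significant figures, from 1.4 m.

1.4 m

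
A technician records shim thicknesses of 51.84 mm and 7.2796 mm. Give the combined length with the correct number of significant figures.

51.84 mm + 7.2796 mm = 59.1196 mm.
Addition/subtraction keeps the fewest decimal places: 51.84 → 2 decimal places, 7.2796 → 4 decimal places; limit is 2.
Rounded to 2 decimal places: 59.12 mm.

59.12 mm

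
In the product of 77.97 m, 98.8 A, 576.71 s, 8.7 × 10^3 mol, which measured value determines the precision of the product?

77.97 m → 4 s.f.; 98.8 A → 3 s.f.; 576.71 s → 5 s.f.; 8.7 × 10^3 mol → 2 s.f.
The fewest is 2 significant figures, from 8.7 × 10^3 mol.

8.7 × 10^3 mol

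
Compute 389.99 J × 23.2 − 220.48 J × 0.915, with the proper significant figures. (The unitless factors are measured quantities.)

389.99 × 23.2 = 9047.768 → 9.05 × 10^3 J (3 s.f., last digit at the 10^1 place).
220.48 × 0.915 = 201.7392 → 202 J (3 s.f., last digit at the 10^0 place).
Difference: 8846.0288 J; keep the coarser place, 10^1.
Result: 8.85 × 10^3 J.

8.85 × 10^3 J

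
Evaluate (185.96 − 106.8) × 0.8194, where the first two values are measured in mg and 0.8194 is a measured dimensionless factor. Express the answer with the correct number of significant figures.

185.96 mg − 106.8 mg = 79.16 mg; the difference is limited to 1 decimal place (3 s.f.).
Carrying full precision, 79.16 × 0.8194 = 64.863704 mg; 0.8194 has 4 s.f., so the result keeps min(3, 4) = 3 s.f.
Rounded to 3 significant figures: 64.9 mg.

64.9 mg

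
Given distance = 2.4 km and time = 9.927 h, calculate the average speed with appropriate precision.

average speed = 2.4 km ÷ 9.927 h = 0.241764883651… km/h.
2.4 has 2 significant figures; 9.927 has 4.
Division/multiplication keeps the fewest: 2 significant figures.
Rounded: 2.4 × 10⁻¹ km/h.

2.4 × 10⁻¹ km/h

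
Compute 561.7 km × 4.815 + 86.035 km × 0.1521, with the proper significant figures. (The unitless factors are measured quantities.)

561.7 × 4.815 = 2704.5855 → 2705 km (4 s.f., last digit at the 10^0 place).
86.035 × 0.1521 = 13.0859235 → 13.09 km (4 s.f., last digit at the 10^-2 place).
Sum: 2717.6714235 km; keep the coarser place, 10^0.
Result: 2718 km.

2718 km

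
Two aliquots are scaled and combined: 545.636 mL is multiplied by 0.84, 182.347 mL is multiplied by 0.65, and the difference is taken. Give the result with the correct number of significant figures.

545.636 × 0.84 = 458.33424 → 4.6 × 10² mL (2 s.f., last digit at the 10^1 place).
182.347 × 0.65 = 118.52555 → 1.2 × 10² mL (2 s.f., last digit at the 10^1 place).
Difference: 339.80869 mL; keep the coarser place, 10^1.
Result: 3.4 × 10² mL.

3.4 × 10² mL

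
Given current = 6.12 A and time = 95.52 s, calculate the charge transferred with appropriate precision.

585 C

charge transferred = 6.12 A × 95.52 s = 584.5824 C.
6.12 has 3 significant figures; 95.52 has 4.
Division/multiplication keeps the fewest: 3 significant figures.
Rounded: 585 C.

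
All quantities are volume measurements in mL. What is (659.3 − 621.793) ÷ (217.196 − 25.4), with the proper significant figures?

0.196

659.3 − 621.793 = 37.507, limited to 1 d.p. → 3 s.f.; 217.196 − 25.4 = 191.796, limited to 1 d.p. → 4 s.f.
Carrying full precision, 37.507 ÷ 191.796 = 0.195556737367…; keep min(3, 4) = 3 s.f.
Rounded to 3 significant figures: 0.196.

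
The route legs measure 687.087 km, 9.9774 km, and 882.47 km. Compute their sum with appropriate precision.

687.087 km + 9.9774 km + 882.47 km = 1579.5344 km.
Addition/subtraction keeps the fewest decimal places: 687.087 → 3 decimal places, 9.9774 → 4 decimal places, 882.47 → 2 decimal places; limit is 2.
Rounded to 2 decimal places: 1.57953 × 10³ km.

1.57953 × 10³ km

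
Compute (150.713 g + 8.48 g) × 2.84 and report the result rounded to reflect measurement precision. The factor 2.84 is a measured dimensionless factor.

150.713 g + 8.48 g = 159.193 g; the sum is limited to 2 decimal places (5 s.f.).
Carrying full precision, 159.193 × 2.84 = 452.10812 g; 2.84 has 3 s.f., so the result keeps min(5, 3) = 3 s.f.
Rounded to 3 significant figures: 452 g.

452 g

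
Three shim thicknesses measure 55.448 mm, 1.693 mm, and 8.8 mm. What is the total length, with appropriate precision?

55.448 mm + 1.693 mm + 8.8 mm = 65.941 mm.
Addition/subtraction keeps the fewest decimal places: 55.448 → 3 decimal places, 1.693 → 3 decimal places, 8.8 → 1 decimal place; limit is 1.
Rounded to 1 decimal place: 65.9 mm.

65.9 mm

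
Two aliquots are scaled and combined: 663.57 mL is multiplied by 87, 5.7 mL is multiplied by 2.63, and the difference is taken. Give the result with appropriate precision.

5.8 × 10^4 mL

663.57 × 87 = 57730.59 → 5.8 × 10^4 mL (2 s.f., last digit at the 10^3 place).
5.7 × 2.63 = 14.991 → 15 mL (2 s.f., last digit at the 10^0 place).
Difference: 57715.599 mL; keep the coarser place, 10^3.
Result: 5.8 × 10^4 mL.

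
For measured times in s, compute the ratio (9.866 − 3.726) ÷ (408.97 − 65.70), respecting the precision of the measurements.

9.866 − 3.726 = 6.140, limited to 3 d.p. → 4 s.f.; 408.97 − 65.70 = 343.27, limited to 2 d.p. → 5 s.f.
Carrying full precision, 6.140 ÷ 343.27 = 0.0178867946514…; keep min(4, 5) = 4 s.f.
Rounded to 4 significant figures: 0.01789.

0.01789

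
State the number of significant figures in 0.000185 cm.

3

0.000185: leading zeros are not significant.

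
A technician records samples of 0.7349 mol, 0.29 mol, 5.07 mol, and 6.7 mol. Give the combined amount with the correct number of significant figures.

0.7349 mol + 0.29 mol + 5.07 mol + 6.7 mol = 12.7949 mol.
Addition/subtraction keeps the fewest decimal places: 0.7349 → 4 decimal places, 0.29 → 2 decimal places, 5.07 → 2 decimal places, 6.7 → 1 decimal place; limit is 1.
Rounded to 1 decimal place: 12.8 mol.

12.8 mol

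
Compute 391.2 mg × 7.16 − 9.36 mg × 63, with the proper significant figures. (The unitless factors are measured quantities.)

2.21 × 10^3 mg

391.2 × 7.16 = 2800.992 → 2.80 × 10^3 mg (3 s.f., last digit at the 10^1 place).
9.36 × 63 = 589.68 → 5.9 × 10^2 mg (2 s.f., last digit at the 10^1 place).
Difference: 2211.312 mg; keep the coarser place, 10^1.
Result: 2.21 × 10^3 mg.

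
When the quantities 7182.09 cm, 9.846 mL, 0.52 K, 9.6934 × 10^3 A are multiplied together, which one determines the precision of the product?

7182.09 cm → 6 s.f.; 9.846 mL → 4 s.f.; 0.52 K → 2 s.f.; 9.6934 × 10^3 A → 5 s.f.
The fewest is 2 significant figures, from 0.52 K.

0.52 K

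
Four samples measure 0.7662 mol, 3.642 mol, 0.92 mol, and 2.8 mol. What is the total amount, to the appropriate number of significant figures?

8.1 mol

0.7662 mol + 3.642 mol + 0.92 mol + 2.8 mol = 8.1282 mol.
Addition/subtraction keeps the fewest decimal places: 0.7662 → 4 decimal places, 3.642 → 3 decimal places, 0.92 → 2 decimal places, 2.8 → 1 decimal place; limit is 1.
Rounded to 1 decimal place: 8.1 mol.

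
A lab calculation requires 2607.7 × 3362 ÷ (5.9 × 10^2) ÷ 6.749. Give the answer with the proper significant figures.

2.2 × 10^3

2607.7 × 3362 ÷ (5.9 × 10^2) ÷ 6.749 = 2201.72917017…
Multiplication/division keeps the fewest significant figures: 2607.7 → 5 s.f., 3362 → 4 s.f., 5.9 × 10^2 → 2 s.f., 6.749 → 4 s.f.; limit is 2.
Rounded to 2 significant figures: 2.2 × 10^3.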